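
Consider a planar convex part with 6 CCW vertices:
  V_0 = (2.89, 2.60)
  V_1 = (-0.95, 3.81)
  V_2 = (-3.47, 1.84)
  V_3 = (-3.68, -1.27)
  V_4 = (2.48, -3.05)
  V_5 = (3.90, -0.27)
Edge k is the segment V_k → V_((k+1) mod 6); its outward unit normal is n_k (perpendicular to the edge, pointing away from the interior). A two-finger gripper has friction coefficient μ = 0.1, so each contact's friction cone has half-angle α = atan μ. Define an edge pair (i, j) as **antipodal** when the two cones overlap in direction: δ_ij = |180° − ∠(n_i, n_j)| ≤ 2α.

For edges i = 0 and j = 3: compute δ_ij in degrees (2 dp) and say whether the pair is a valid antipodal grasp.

α = atan 0.1 = 5.71°;  2α = 11.42°
edge 0: e_0 = (-3.84, +1.21);  n_0 = (+0.3005, +0.9538)
edge 3: e_3 = (+6.16, -1.78);  n_3 = (-0.2776, -0.9607)
∠(n_0, n_3) = 178.63°
δ = |180° − 178.63°| = 1.37°
1.37° ≤ 2α = 11.42°  →  valid

δ = 1.37°, valid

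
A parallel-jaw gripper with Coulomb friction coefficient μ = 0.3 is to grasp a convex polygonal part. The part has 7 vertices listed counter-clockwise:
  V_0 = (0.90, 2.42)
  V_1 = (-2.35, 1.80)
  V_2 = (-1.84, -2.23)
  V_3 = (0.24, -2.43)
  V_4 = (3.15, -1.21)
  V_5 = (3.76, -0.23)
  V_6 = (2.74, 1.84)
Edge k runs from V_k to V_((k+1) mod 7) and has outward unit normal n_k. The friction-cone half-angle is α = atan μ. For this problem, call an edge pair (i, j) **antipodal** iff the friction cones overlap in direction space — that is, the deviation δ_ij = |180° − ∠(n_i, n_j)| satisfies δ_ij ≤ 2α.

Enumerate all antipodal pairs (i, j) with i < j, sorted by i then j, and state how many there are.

count = 4; pairs: (0,2), (0,3), (1,5), (2,6)

α = atan 0.3 = 16.70°;  2α = 33.40°
n_0 = (-0.1874, +0.9823)
n_1 = (-0.9921, -0.1255)
n_2 = (-0.0957, -0.9954)
n_3 = (+0.3866, -0.9222)
n_4 = (+0.8490, -0.5284)
n_5 = (+0.8970, +0.4420)
n_6 = (+0.3006, +0.9537)
  (0,1): δ = 93.59°  ·
  (0,2): δ = 16.29°  ✓
  (0,3): δ = 11.95°  ✓
  (0,4): δ = 47.30°  ·
  (0,5): δ = 105.43°  ·
  (0,6): δ = 151.70°  ·
  (1,2): δ = 102.70°  ·
  (1,3): δ = 74.47°  ·
  (1,4): δ = 39.11°  ·
  (1,5): δ = 19.02°  ✓
  (1,6): δ = 65.29°  ·
  (2,3): δ = 151.76°  ·
  (2,4): δ = 116.41°  ·
  (2,5): δ = 58.28°  ·
  (2,6): δ = 12.00°  ✓
  (3,4): δ = 144.65°  ·
  (3,5): δ = 86.51°  ·
  (3,6): δ = 40.24°  ·
  (4,5): δ = 121.87°  ·
  (4,6): δ = 75.60°  ·
  (5,6): δ = 133.73°  ·
antipodal pairs: 4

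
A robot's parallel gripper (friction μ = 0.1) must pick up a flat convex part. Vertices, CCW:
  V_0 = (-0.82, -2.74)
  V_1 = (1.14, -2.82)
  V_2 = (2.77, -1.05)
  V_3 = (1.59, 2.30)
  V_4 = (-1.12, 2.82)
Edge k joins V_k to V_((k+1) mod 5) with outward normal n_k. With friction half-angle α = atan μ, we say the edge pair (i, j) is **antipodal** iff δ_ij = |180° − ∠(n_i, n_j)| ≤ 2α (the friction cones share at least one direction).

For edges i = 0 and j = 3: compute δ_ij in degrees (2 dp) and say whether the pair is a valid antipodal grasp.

α = atan 0.1 = 5.71°;  2α = 11.42°
edge 0: e_0 = (+1.96, -0.08);  n_0 = (-0.0408, -0.9992)
edge 3: e_3 = (-2.71, +0.52);  n_3 = (+0.1884, +0.9821)
∠(n_0, n_3) = 171.48°
δ = |180° − 171.48°| = 8.52°
8.52° ≤ 2α = 11.42°  →  valid

δ = 8.52°, valid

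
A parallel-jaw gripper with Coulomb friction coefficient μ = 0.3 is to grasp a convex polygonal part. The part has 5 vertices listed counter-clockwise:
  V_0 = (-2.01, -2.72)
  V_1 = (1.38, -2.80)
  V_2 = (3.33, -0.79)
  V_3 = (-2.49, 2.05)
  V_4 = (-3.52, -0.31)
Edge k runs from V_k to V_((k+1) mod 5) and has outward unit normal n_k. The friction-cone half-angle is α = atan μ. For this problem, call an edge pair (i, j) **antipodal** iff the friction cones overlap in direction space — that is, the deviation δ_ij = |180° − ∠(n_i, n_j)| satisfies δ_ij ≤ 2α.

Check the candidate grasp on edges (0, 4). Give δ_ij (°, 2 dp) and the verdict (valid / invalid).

α = atan 0.3 = 16.70°;  2α = 33.40°
edge 0: e_0 = (+3.39, -0.08);  n_0 = (-0.0236, -0.9997)
edge 4: e_4 = (+1.51, -2.41);  n_4 = (-0.8474, -0.5309)
∠(n_0, n_4) = 56.58°
δ = |180° − 56.58°| = 123.42°
123.42° > 2α = 33.40°  →  invalid

δ = 123.42°, invalid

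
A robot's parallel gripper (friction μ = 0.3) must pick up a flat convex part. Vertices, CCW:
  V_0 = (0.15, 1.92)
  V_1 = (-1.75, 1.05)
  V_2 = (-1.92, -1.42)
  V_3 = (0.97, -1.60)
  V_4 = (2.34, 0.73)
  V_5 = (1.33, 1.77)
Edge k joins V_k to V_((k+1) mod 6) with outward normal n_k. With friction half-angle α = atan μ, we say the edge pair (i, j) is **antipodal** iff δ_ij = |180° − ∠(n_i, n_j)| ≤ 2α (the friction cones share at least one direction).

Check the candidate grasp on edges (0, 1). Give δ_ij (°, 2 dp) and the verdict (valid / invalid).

δ = 118.54°, invalid

α = atan 0.3 = 16.70°;  2α = 33.40°
edge 0: e_0 = (-1.90, -0.87);  n_0 = (-0.4163, +0.9092)
edge 1: e_1 = (-0.17, -2.47);  n_1 = (-0.9976, +0.0687)
∠(n_0, n_1) = 61.46°
δ = |180° − 61.46°| = 118.54°
118.54° > 2α = 33.40°  →  invalid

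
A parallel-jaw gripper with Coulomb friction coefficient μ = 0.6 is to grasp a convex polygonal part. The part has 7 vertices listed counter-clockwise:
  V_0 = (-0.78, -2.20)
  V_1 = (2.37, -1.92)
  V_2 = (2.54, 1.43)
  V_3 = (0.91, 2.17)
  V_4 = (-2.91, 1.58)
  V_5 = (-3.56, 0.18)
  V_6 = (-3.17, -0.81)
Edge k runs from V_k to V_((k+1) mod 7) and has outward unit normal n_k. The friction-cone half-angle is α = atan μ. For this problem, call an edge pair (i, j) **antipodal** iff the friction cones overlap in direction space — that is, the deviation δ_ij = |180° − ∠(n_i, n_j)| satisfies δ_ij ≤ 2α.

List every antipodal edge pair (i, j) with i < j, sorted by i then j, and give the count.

count = 8; pairs: (0,2), (0,3), (0,4), (1,4), (1,5), (2,5), (2,6), (3,6)

α = atan 0.6 = 30.96°;  2α = 61.93°
n_0 = (+0.0885, -0.9961)
n_1 = (+0.9987, -0.0507)
n_2 = (+0.4134, +0.9106)
n_3 = (-0.1526, +0.9883)
n_4 = (-0.9070, +0.4211)
n_5 = (-0.9304, -0.3665)
n_6 = (-0.5027, -0.8644)
  (0,1): δ = 97.98°  ·
  (0,2): δ = 29.50°  ✓
  (0,3): δ = 3.70°  ✓
  (0,4): δ = 60.02°  ✓
  (0,5): δ = 106.42°  ·
  (0,6): δ = 144.74°  ·
  (1,2): δ = 111.51°  ·
  (1,3): δ = 78.31°  ·
  (1,4): δ = 22.00°  ✓
  (1,5): δ = 24.41°  ✓
  (1,6): δ = 62.72°  ·
  (2,3): δ = 146.80°  ·
  (2,4): δ = 90.49°  ·
  (2,5): δ = 44.08°  ✓
  (2,6): δ = 5.76°  ✓
  (3,4): δ = 123.68°  ·
  (3,5): δ = 77.28°  ·
  (3,6): δ = 38.96°  ✓
  (4,5): δ = 133.59°  ·
  (4,6): δ = 95.28°  ·
  (5,6): δ = 141.68°  ·
antipodal pairs: 8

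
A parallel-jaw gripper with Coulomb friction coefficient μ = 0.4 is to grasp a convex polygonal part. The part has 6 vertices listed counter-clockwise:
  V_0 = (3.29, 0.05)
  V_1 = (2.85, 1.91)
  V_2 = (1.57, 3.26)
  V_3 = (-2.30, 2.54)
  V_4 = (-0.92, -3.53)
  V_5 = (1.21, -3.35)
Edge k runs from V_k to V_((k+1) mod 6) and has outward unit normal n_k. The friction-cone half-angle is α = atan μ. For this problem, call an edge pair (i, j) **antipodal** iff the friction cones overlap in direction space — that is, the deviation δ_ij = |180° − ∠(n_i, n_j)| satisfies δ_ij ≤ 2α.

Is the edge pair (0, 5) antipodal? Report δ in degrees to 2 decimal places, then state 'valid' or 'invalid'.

α = atan 0.4 = 21.80°;  2α = 43.60°
edge 0: e_0 = (-0.44, +1.86);  n_0 = (+0.9731, +0.2302)
edge 5: e_5 = (+2.08, +3.40);  n_5 = (+0.8530, -0.5219)
∠(n_0, n_5) = 44.77°
δ = |180° − 44.77°| = 135.23°
135.23° > 2α = 43.60°  →  invalid

δ = 135.23°, invalid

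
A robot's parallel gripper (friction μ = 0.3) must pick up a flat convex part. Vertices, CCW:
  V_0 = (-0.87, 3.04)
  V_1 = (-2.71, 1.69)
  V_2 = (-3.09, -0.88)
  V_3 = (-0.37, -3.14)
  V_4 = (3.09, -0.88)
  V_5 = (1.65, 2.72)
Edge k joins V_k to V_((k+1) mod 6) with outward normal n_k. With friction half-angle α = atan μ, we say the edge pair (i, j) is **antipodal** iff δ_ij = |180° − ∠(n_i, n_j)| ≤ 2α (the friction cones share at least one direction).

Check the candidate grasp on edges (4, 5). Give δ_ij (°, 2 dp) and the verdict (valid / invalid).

δ = 119.04°, invalid

α = atan 0.3 = 16.70°;  2α = 33.40°
edge 4: e_4 = (-1.44, +3.60);  n_4 = (+0.9285, +0.3714)
edge 5: e_5 = (-2.52, +0.32);  n_5 = (+0.1260, +0.9920)
∠(n_4, n_5) = 60.96°
δ = |180° − 60.96°| = 119.04°
119.04° > 2α = 33.40°  →  invalid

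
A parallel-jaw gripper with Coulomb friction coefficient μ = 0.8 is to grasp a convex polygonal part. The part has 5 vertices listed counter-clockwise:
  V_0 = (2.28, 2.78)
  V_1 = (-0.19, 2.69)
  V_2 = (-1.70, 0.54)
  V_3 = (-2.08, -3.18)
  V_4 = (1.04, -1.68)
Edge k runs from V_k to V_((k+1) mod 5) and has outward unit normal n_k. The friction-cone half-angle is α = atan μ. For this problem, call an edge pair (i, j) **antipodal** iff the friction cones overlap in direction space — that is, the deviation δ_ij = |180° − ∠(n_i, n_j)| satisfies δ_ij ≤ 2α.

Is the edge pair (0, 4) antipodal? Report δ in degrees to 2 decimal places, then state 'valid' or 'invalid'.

α = atan 0.8 = 38.66°;  2α = 77.32°
edge 0: e_0 = (-2.47, -0.09);  n_0 = (-0.0364, +0.9993)
edge 4: e_4 = (+1.24, +4.46);  n_4 = (+0.9635, -0.2679)
∠(n_0, n_4) = 107.62°
δ = |180° − 107.62°| = 72.38°
72.38° ≤ 2α = 77.32°  →  valid

δ = 72.38°, valid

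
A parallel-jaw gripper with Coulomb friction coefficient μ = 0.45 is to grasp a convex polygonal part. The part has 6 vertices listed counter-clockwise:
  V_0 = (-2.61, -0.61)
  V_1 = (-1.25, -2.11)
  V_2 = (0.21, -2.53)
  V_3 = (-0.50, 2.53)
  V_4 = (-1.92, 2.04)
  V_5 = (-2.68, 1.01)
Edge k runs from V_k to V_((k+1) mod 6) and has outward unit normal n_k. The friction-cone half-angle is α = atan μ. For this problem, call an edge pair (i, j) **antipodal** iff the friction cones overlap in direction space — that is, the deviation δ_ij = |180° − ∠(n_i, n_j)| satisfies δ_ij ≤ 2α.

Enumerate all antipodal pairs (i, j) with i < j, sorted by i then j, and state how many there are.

α = atan 0.45 = 24.23°;  2α = 48.46°
n_0 = (-0.7408, -0.6717)
n_1 = (-0.2765, -0.9610)
n_2 = (+0.9903, +0.1390)
n_3 = (-0.3262, +0.9453)
n_4 = (-0.8047, +0.5937)
n_5 = (-0.9991, -0.0432)
  (0,1): δ = 148.25°  ·
  (0,2): δ = 34.21°  ✓
  (0,3): δ = 66.84°  ·
  (0,4): δ = 101.38°  ·
  (0,5): δ = 140.28°  ·
  (1,2): δ = 65.96°  ·
  (1,3): δ = 35.09°  ✓
  (1,4): δ = 69.63°  ·
  (1,5): δ = 108.52°  ·
  (2,3): δ = 78.95°  ·
  (2,4): δ = 44.41°  ✓
  (2,5): δ = 5.51°  ✓
  (3,4): δ = 145.46°  ·
  (3,5): δ = 106.56°  ·
  (4,5): δ = 141.10°  ·
antipodal pairs: 4

count = 4; pairs: (0,2), (1,3), (2,4), (2,5)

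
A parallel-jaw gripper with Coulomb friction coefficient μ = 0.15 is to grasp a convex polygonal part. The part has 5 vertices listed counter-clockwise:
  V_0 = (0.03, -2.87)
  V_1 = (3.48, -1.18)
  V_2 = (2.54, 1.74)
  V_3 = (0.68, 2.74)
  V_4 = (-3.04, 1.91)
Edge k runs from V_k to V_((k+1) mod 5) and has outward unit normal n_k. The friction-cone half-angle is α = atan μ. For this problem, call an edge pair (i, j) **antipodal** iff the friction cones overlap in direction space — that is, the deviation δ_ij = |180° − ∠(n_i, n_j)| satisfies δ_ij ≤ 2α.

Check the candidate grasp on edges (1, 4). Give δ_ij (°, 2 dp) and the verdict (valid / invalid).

α = atan 0.15 = 8.53°;  2α = 17.06°
edge 1: e_1 = (-0.94, +2.92);  n_1 = (+0.9519, +0.3064)
edge 4: e_4 = (+3.07, -4.78);  n_4 = (-0.8414, -0.5404)
∠(n_1, n_4) = 165.13°
δ = |180° − 165.13°| = 14.87°
14.87° ≤ 2α = 17.06°  →  valid

δ = 14.87°, valid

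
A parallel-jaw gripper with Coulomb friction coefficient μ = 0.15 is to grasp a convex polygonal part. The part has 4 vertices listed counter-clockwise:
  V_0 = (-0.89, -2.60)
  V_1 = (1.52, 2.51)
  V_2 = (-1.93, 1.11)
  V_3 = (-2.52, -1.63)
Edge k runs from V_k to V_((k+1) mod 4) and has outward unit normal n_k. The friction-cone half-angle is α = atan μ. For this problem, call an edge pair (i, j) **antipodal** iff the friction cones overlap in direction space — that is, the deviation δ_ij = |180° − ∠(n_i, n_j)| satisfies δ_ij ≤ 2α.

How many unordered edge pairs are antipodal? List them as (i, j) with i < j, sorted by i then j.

count = 1; pairs: (0,2)

α = atan 0.15 = 8.53°;  2α = 17.06°
n_0 = (+0.9045, -0.4266)
n_1 = (-0.3760, +0.9266)
n_2 = (-0.9776, +0.2105)
n_3 = (-0.5114, -0.8593)
  (0,1): δ = 42.66°  ·
  (0,2): δ = 13.10°  ✓
  (0,3): δ = 84.49°  ·
  (1,2): δ = 124.24°  ·
  (1,3): δ = 52.84°  ·
  (2,3): δ = 108.60°  ·
antipodal pairs: 1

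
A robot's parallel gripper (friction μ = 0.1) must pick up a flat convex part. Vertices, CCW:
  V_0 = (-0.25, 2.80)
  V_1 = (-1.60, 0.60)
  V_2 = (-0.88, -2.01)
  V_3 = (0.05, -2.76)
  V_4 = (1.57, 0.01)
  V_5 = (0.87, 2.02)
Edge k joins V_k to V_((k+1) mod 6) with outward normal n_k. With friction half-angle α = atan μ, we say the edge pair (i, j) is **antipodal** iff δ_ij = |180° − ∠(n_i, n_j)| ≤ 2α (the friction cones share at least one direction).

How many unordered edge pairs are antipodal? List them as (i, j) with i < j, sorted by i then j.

α = atan 0.1 = 5.71°;  2α = 11.42°
n_0 = (-0.8523, +0.5230)
n_1 = (-0.9640, -0.2659)
n_2 = (-0.6278, -0.7784)
n_3 = (+0.8767, -0.4811)
n_4 = (+0.9444, +0.3289)
n_5 = (+0.5715, +0.8206)
  (0,1): δ = 133.04°  ·
  (0,2): δ = 97.35°  ·
  (0,3): δ = 2.78°  ✓
  (0,4): δ = 50.74°  ·
  (0,5): δ = 86.68°  ·
  (1,2): δ = 144.31°  ·
  (1,3): δ = 44.18°  ·
  (1,4): δ = 3.78°  ✓
  (1,5): δ = 39.72°  ·
  (2,3): δ = 79.87°  ·
  (2,4): δ = 31.91°  ·
  (2,5): δ = 4.03°  ✓
  (3,4): δ = 132.04°  ·
  (3,5): δ = 96.10°  ·
  (4,5): δ = 144.06°  ·
antipodal pairs: 3

count = 3; pairs: (0,3), (1,4), (2,5)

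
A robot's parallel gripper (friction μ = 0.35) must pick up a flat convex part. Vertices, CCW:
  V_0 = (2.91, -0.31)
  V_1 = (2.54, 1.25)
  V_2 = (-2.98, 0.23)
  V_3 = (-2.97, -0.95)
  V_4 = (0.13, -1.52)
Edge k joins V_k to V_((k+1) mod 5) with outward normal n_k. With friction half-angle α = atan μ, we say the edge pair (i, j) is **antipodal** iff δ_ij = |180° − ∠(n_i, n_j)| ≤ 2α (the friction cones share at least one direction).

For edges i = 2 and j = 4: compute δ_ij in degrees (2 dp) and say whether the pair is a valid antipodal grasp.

α = atan 0.35 = 19.29°;  2α = 38.58°
edge 2: e_2 = (+0.01, -1.18);  n_2 = (-1.0000, -0.0085)
edge 4: e_4 = (+2.78, +1.21);  n_4 = (+0.3991, -0.9169)
∠(n_2, n_4) = 113.04°
δ = |180° − 113.04°| = 66.96°
66.96° > 2α = 38.58°  →  invalid

δ = 66.96°, invalid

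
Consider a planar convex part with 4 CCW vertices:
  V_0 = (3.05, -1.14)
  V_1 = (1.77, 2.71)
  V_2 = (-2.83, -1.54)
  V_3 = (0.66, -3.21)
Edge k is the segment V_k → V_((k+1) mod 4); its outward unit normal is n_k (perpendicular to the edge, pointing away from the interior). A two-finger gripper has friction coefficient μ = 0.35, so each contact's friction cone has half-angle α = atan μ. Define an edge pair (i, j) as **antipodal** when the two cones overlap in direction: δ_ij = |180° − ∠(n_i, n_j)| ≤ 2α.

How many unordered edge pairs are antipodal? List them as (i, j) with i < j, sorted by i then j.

α = atan 0.35 = 19.29°;  2α = 38.58°
n_0 = (+0.9489, +0.3155)
n_1 = (-0.6786, +0.7345)
n_2 = (-0.4316, -0.9020)
n_3 = (+0.6547, -0.7559)
  (0,1): δ = 65.66°  ·
  (0,2): δ = 46.04°  ·
  (0,3): δ = 112.51°  ·
  (1,2): δ = 68.31°  ·
  (1,3): δ = 1.84°  ✓
  (2,3): δ = 113.53°  ·
antipodal pairs: 1

count = 1; pairs: (1,3)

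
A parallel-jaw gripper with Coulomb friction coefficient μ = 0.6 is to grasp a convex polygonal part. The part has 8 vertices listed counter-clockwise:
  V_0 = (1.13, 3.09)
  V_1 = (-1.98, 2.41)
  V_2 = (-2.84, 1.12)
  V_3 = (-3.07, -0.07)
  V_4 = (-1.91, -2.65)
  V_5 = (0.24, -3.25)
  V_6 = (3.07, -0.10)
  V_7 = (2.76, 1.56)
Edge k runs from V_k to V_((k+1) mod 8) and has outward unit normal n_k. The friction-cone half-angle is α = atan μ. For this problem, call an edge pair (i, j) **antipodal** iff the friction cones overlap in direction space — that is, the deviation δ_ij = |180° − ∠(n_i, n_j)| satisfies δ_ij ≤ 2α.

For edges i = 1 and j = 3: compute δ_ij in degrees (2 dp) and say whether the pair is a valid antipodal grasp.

δ = 122.10°, invalid

α = atan 0.6 = 30.96°;  2α = 61.93°
edge 1: e_1 = (-0.86, -1.29);  n_1 = (-0.8321, +0.5547)
edge 3: e_3 = (+1.16, -2.58);  n_3 = (-0.9121, -0.4101)
∠(n_1, n_3) = 57.90°
δ = |180° − 57.90°| = 122.10°
122.10° > 2α = 61.93°  →  invalid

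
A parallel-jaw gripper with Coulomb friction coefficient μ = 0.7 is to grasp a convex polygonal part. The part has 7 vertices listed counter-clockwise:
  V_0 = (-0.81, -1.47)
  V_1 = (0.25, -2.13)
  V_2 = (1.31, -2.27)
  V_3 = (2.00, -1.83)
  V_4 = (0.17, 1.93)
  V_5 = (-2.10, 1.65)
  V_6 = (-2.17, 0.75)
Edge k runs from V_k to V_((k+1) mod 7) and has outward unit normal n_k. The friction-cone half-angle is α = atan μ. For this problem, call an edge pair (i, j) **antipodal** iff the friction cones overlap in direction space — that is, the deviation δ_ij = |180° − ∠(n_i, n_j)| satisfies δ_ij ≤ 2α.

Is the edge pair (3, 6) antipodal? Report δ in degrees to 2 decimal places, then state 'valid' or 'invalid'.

δ = 5.54°, valid

α = atan 0.7 = 34.99°;  2α = 69.98°
edge 3: e_3 = (-1.83, +3.76);  n_3 = (+0.8992, +0.4376)
edge 6: e_6 = (+1.36, -2.22);  n_6 = (-0.8527, -0.5224)
∠(n_3, n_6) = 174.46°
δ = |180° − 174.46°| = 5.54°
5.54° ≤ 2α = 69.98°  →  valid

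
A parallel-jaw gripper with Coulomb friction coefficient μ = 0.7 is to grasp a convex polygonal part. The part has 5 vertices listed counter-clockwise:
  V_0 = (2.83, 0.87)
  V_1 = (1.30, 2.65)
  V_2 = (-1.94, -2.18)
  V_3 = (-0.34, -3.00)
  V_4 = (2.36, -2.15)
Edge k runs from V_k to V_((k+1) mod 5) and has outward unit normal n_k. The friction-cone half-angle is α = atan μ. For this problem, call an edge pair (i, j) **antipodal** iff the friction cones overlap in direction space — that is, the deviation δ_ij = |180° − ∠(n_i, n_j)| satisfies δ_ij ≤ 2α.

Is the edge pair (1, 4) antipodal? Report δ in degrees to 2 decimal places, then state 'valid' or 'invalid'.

δ = 25.01°, valid

α = atan 0.7 = 34.99°;  2α = 69.98°
edge 1: e_1 = (-3.24, -4.83);  n_1 = (-0.8305, +0.5571)
edge 4: e_4 = (+0.47, +3.02);  n_4 = (+0.9881, -0.1538)
∠(n_1, n_4) = 154.99°
δ = |180° − 154.99°| = 25.01°
25.01° ≤ 2α = 69.98°  →  valid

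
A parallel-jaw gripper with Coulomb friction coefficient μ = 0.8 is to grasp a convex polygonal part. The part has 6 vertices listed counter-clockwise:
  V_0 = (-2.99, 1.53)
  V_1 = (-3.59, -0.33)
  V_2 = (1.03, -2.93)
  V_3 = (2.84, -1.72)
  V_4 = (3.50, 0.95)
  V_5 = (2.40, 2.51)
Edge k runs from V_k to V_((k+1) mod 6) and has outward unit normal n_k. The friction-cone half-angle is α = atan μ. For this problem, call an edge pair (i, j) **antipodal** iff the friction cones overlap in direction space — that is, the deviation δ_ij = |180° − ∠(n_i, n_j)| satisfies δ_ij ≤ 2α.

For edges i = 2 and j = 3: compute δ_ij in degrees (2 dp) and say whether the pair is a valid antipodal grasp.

δ = 137.65°, invalid

α = atan 0.8 = 38.66°;  2α = 77.32°
edge 2: e_2 = (+1.81, +1.21);  n_2 = (+0.5558, -0.8313)
edge 3: e_3 = (+0.66, +2.67);  n_3 = (+0.9708, -0.2400)
∠(n_2, n_3) = 42.35°
δ = |180° − 42.35°| = 137.65°
137.65° > 2α = 77.32°  →  invalid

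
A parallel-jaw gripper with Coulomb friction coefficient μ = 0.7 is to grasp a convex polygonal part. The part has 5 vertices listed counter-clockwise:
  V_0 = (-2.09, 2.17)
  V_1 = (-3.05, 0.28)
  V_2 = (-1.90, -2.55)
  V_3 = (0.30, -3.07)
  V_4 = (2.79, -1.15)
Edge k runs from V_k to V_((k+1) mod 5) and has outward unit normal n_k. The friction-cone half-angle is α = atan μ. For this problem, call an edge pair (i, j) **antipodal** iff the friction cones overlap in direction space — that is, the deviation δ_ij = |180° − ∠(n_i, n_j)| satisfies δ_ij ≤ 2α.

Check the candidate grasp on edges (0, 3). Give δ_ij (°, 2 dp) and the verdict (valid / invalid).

δ = 25.44°, valid

α = atan 0.7 = 34.99°;  2α = 69.98°
edge 0: e_0 = (-0.96, -1.89);  n_0 = (-0.8916, +0.4529)
edge 3: e_3 = (+2.49, +1.92);  n_3 = (+0.6106, -0.7919)
∠(n_0, n_3) = 154.56°
δ = |180° − 154.56°| = 25.44°
25.44° ≤ 2α = 69.98°  →  valid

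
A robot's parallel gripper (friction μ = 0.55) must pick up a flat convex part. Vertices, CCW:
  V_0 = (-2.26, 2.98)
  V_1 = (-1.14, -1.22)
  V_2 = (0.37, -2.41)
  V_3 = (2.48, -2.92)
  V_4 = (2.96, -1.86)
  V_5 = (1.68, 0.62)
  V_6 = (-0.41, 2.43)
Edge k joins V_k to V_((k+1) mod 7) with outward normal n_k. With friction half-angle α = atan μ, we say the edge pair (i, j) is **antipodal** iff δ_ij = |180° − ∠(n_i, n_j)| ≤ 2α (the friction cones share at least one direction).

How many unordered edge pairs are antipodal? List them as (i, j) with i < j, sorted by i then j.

α = atan 0.55 = 28.81°;  2α = 57.62°
n_0 = (-0.9662, -0.2577)
n_1 = (-0.6190, -0.7854)
n_2 = (-0.2349, -0.9720)
n_3 = (+0.9110, -0.4125)
n_4 = (+0.8886, +0.4586)
n_5 = (+0.6547, +0.7559)
n_6 = (+0.2850, +0.9585)
  (0,1): δ = 143.17°  ·
  (0,2): δ = 118.52°  ·
  (0,3): δ = 39.29°  ✓
  (0,4): δ = 12.37°  ✓
  (0,5): δ = 34.18°  ✓
  (0,6): δ = 58.51°  ·
  (1,2): δ = 155.35°  ·
  (1,3): δ = 76.12°  ·
  (1,4): δ = 24.46°  ✓
  (1,5): δ = 2.65°  ✓
  (1,6): δ = 21.68°  ✓
  (2,3): δ = 100.77°  ·
  (2,4): δ = 49.11°  ✓
  (2,5): δ = 27.31°  ✓
  (2,6): δ = 2.97°  ✓
  (3,4): δ = 128.34°  ·
  (3,5): δ = 106.53°  ·
  (3,6): δ = 82.19°  ·
  (4,5): δ = 158.19°  ·
  (4,6): δ = 133.86°  ·
  (5,6): δ = 155.66°  ·
antipodal pairs: 9

count = 9; pairs: (0,3), (0,4), (0,5), (1,4), (1,5), (1,6), (2,4), (2,5), (2,6)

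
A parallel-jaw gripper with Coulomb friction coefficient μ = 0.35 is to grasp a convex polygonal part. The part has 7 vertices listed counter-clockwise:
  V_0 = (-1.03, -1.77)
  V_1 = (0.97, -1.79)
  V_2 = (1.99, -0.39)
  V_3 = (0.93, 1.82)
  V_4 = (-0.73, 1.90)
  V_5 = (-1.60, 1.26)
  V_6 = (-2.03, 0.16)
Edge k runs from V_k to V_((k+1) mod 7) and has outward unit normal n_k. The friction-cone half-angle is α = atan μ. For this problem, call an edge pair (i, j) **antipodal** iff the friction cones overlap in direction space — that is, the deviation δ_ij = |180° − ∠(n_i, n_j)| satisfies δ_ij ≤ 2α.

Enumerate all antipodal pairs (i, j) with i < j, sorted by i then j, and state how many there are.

α = atan 0.35 = 19.29°;  2α = 38.58°
n_0 = (-0.0100, -1.0000)
n_1 = (+0.8082, -0.5889)
n_2 = (+0.9017, +0.4325)
n_3 = (+0.0481, +0.9988)
n_4 = (-0.5926, +0.8055)
n_5 = (-0.9314, +0.3641)
n_6 = (-0.8879, -0.4600)
  (0,1): δ = 125.50°  ·
  (0,2): δ = 63.80°  ·
  (0,3): δ = 2.19°  ✓
  (0,4): δ = 36.91°  ✓
  (0,5): δ = 69.22°  ·
  (0,6): δ = 117.96°  ·
  (1,2): δ = 118.30°  ·
  (1,3): δ = 56.68°  ·
  (1,4): δ = 17.58°  ✓
  (1,5): δ = 14.73°  ✓
  (1,6): δ = 63.47°  ·
  (2,3): δ = 118.38°  ·
  (2,4): δ = 79.28°  ·
  (2,5): δ = 46.98°  ·
  (2,6): δ = 1.77°  ✓
  (3,4): δ = 140.90°  ·
  (3,5): δ = 108.59°  ·
  (3,6): δ = 59.85°  ·
  (4,5): δ = 147.69°  ·
  (4,6): δ = 98.95°  ·
  (5,6): δ = 131.26°  ·
antipodal pairs: 5

count = 5; pairs: (0,3), (0,4), (1,4), (1,5), (2,6)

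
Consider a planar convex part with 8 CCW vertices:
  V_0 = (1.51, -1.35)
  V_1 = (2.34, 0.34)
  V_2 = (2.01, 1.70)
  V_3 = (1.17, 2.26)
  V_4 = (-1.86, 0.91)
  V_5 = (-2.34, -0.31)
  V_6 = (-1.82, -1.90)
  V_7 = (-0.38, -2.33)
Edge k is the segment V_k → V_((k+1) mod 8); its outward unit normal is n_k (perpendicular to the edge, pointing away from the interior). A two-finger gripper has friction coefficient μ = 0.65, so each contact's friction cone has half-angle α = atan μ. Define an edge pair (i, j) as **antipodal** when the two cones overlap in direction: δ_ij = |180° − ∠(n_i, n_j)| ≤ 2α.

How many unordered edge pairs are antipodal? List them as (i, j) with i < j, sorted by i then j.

α = atan 0.65 = 33.02°;  2α = 66.05°
n_0 = (+0.8976, -0.4408)
n_1 = (+0.9718, +0.2358)
n_2 = (+0.5547, +0.8321)
n_3 = (-0.4070, +0.9134)
n_4 = (-0.9306, +0.3661)
n_5 = (-0.9505, -0.3108)
n_6 = (-0.2861, -0.9582)
n_7 = (+0.4603, -0.8878)
  (0,1): δ = 140.20°  ·
  (0,2): δ = 97.53°  ·
  (0,3): δ = 39.83°  ✓
  (0,4): δ = 4.68°  ✓
  (0,5): δ = 44.27°  ✓
  (0,6): δ = 99.53°  ·
  (0,7): δ = 143.56°  ·
  (1,2): δ = 137.33°  ·
  (1,3): δ = 79.62°  ·
  (1,4): δ = 35.12°  ✓
  (1,5): δ = 4.47°  ✓
  (1,6): δ = 59.73°  ✓
  (1,7): δ = 103.77°  ·
  (2,3): δ = 122.29°  ·
  (2,4): δ = 77.79°  ·
  (2,5): δ = 38.20°  ✓
  (2,6): δ = 17.06°  ✓
  (2,7): δ = 61.10°  ✓
  (3,4): δ = 135.49°  ·
  (3,5): δ = 95.91°  ·
  (3,6): δ = 40.64°  ✓
  (3,7): δ = 3.39°  ✓
  (4,5): δ = 140.41°  ·
  (4,6): δ = 85.15°  ·
  (4,7): δ = 41.12°  ✓
  (5,6): δ = 124.74°  ·
  (5,7): δ = 80.70°  ·
  (6,7): δ = 135.97°  ·
antipodal pairs: 12

count = 12; pairs: (0,3), (0,4), (0,5), (1,4), (1,5), (1,6), (2,5), (2,6), (2,7), (3,6), (3,7), (4,7)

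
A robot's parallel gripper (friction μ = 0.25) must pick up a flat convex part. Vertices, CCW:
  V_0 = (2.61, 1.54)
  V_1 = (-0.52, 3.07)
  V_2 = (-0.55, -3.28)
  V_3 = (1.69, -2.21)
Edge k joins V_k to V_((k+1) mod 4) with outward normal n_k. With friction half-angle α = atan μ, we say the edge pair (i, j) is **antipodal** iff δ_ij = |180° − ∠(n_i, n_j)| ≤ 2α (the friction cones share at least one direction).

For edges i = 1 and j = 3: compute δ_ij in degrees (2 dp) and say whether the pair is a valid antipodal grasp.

δ = 13.51°, valid

α = atan 0.25 = 14.04°;  2α = 28.07°
edge 1: e_1 = (-0.03, -6.35);  n_1 = (-1.0000, +0.0047)
edge 3: e_3 = (+0.92, +3.75);  n_3 = (+0.9712, -0.2383)
∠(n_1, n_3) = 166.49°
δ = |180° − 166.49°| = 13.51°
13.51° ≤ 2α = 28.07°  →  valid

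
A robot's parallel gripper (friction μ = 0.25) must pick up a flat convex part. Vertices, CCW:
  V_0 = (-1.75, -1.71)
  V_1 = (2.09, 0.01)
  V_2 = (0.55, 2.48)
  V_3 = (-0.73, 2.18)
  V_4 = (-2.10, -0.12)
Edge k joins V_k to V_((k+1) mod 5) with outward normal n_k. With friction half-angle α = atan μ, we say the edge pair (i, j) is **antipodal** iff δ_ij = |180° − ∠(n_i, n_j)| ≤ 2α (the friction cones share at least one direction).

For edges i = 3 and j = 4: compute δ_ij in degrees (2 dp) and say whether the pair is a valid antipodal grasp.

δ = 136.81°, invalid

α = atan 0.25 = 14.04°;  2α = 28.07°
edge 3: e_3 = (-1.37, -2.30);  n_3 = (-0.8591, +0.5117)
edge 4: e_4 = (+0.35, -1.59);  n_4 = (-0.9766, -0.2150)
∠(n_3, n_4) = 43.19°
δ = |180° − 43.19°| = 136.81°
136.81° > 2α = 28.07°  →  invalid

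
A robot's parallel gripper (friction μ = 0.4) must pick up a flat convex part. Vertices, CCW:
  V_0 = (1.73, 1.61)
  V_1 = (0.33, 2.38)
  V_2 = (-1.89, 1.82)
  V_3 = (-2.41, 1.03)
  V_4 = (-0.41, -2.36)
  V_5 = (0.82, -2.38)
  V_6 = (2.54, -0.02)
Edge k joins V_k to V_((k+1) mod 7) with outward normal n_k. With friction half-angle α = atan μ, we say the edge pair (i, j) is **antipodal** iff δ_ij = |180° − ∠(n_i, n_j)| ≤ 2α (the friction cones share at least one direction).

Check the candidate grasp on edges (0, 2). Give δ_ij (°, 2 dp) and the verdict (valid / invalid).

α = atan 0.4 = 21.80°;  2α = 43.60°
edge 0: e_0 = (-1.40, +0.77);  n_0 = (+0.4819, +0.8762)
edge 2: e_2 = (-0.52, -0.79);  n_2 = (-0.8353, +0.5498)
∠(n_0, n_2) = 85.46°
δ = |180° − 85.46°| = 94.54°
94.54° > 2α = 43.60°  →  invalid

δ = 94.54°, invalid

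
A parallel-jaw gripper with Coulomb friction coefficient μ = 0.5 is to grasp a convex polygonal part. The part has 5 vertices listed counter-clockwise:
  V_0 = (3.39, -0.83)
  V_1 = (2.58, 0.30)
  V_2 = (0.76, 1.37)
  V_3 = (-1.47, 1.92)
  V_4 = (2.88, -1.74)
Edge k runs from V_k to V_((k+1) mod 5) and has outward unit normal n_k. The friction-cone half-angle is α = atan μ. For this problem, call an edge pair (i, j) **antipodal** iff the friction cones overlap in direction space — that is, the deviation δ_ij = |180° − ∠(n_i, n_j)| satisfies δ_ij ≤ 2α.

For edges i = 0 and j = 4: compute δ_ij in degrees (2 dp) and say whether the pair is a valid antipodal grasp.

δ = 115.10°, invalid

α = atan 0.5 = 26.57°;  2α = 53.13°
edge 0: e_0 = (-0.81, +1.13);  n_0 = (+0.8128, +0.5826)
edge 4: e_4 = (+0.51, +0.91);  n_4 = (+0.8723, -0.4889)
∠(n_0, n_4) = 64.90°
δ = |180° − 64.90°| = 115.10°
115.10° > 2α = 53.13°  →  invalid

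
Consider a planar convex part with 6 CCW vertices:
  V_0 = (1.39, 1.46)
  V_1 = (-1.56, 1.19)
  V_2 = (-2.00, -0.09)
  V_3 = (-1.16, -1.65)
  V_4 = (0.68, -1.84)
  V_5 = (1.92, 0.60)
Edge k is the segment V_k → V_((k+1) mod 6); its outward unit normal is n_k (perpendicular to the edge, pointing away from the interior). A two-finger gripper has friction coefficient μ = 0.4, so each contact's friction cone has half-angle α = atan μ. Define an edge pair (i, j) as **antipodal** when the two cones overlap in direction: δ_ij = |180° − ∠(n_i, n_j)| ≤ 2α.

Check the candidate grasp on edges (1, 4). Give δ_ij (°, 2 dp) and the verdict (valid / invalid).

α = atan 0.4 = 21.80°;  2α = 43.60°
edge 1: e_1 = (-0.44, -1.28);  n_1 = (-0.9457, +0.3251)
edge 4: e_4 = (+1.24, +2.44);  n_4 = (+0.8915, -0.4530)
∠(n_1, n_4) = 172.03°
δ = |180° − 172.03°| = 7.97°
7.97° ≤ 2α = 43.60°  →  valid

δ = 7.97°, valid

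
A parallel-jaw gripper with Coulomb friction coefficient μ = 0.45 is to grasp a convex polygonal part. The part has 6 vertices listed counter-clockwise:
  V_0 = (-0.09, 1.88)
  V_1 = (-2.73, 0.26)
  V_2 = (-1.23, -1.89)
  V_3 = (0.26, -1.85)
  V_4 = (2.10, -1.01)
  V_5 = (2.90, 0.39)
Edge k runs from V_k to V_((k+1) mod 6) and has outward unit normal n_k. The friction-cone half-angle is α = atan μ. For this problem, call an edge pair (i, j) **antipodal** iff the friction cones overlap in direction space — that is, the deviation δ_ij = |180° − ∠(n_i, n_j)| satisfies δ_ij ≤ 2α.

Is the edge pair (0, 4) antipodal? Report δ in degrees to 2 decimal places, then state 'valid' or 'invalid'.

α = atan 0.45 = 24.23°;  2α = 48.46°
edge 0: e_0 = (-2.64, -1.62);  n_0 = (-0.5230, +0.8523)
edge 4: e_4 = (+0.80, +1.40);  n_4 = (+0.8682, -0.4961)
∠(n_0, n_4) = 151.28°
δ = |180° − 151.28°| = 28.72°
28.72° ≤ 2α = 48.46°  →  valid

δ = 28.72°, valid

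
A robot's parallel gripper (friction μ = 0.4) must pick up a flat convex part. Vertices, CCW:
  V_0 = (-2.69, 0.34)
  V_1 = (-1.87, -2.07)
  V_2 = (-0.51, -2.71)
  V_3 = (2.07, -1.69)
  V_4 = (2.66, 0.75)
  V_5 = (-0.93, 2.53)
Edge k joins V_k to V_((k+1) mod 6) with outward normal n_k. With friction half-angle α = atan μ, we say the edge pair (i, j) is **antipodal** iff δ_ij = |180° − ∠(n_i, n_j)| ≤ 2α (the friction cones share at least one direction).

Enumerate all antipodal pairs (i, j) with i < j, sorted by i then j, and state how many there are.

α = atan 0.4 = 21.80°;  2α = 43.60°
n_0 = (-0.9467, -0.3221)
n_1 = (-0.4258, -0.9048)
n_2 = (+0.3677, -0.9300)
n_3 = (+0.9720, -0.2350)
n_4 = (+0.4442, +0.8959)
n_5 = (-0.7795, +0.6264)
  (0,1): δ = 133.99°  ·
  (0,2): δ = 87.22°  ·
  (0,3): δ = 32.38°  ✓
  (0,4): δ = 44.84°  ·
  (0,5): δ = 122.42°  ·
  (1,2): δ = 133.23°  ·
  (1,3): δ = 78.39°  ·
  (1,4): δ = 1.17°  ✓
  (1,5): δ = 76.41°  ·
  (2,3): δ = 125.16°  ·
  (2,4): δ = 47.94°  ·
  (2,5): δ = 29.64°  ✓
  (3,4): δ = 102.78°  ·
  (3,5): δ = 25.19°  ✓
  (4,5): δ = 102.41°  ·
antipodal pairs: 4

count = 4; pairs: (0,3), (1,4), (2,5), (3,5)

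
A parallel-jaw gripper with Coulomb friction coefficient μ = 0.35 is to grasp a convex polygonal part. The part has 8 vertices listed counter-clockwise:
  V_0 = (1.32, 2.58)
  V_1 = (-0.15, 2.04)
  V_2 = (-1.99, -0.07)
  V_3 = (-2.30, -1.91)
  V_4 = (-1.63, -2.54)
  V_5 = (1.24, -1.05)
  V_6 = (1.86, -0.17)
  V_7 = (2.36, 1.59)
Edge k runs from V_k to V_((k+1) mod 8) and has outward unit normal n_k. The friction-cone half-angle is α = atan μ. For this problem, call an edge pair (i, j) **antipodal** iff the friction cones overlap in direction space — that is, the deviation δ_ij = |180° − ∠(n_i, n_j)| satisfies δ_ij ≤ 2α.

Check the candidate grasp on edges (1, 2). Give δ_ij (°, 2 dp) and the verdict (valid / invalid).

α = atan 0.35 = 19.29°;  2α = 38.58°
edge 1: e_1 = (-1.84, -2.11);  n_1 = (-0.7537, +0.6572)
edge 2: e_2 = (-0.31, -1.84);  n_2 = (-0.9861, +0.1661)
∠(n_1, n_2) = 31.53°
δ = |180° − 31.53°| = 148.47°
148.47° > 2α = 38.58°  →  invalid

δ = 148.47°, invalid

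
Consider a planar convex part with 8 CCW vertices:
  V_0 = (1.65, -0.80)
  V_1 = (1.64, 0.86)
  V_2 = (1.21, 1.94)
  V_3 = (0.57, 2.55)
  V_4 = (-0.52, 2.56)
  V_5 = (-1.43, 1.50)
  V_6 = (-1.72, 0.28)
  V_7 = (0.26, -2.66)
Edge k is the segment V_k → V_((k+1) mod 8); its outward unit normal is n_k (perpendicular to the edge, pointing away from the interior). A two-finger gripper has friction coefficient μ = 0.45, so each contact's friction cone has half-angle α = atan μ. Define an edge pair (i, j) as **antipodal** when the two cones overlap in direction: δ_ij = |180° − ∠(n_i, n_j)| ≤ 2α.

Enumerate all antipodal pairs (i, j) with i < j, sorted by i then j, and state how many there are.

α = atan 0.45 = 24.23°;  2α = 48.46°
n_0 = (+1.0000, +0.0060)
n_1 = (+0.9291, +0.3699)
n_2 = (+0.6899, +0.7239)
n_3 = (+0.0092, +1.0000)
n_4 = (-0.7588, +0.6514)
n_5 = (-0.9729, +0.2313)
n_6 = (-0.8294, -0.5586)
n_7 = (+0.8010, -0.5986)
  (0,1): δ = 158.64°  ·
  (0,2): δ = 133.97°  ·
  (0,3): δ = 90.87°  ·
  (0,4): δ = 40.99°  ✓
  (0,5): δ = 13.72°  ✓
  (0,6): δ = 33.61°  ✓
  (0,7): δ = 142.88°  ·
  (1,2): δ = 155.34°  ·
  (1,3): δ = 112.24°  ·
  (1,4): δ = 62.36°  ·
  (1,5): δ = 35.08°  ✓
  (1,6): δ = 12.25°  ✓
  (1,7): δ = 121.52°  ·
  (2,3): δ = 136.90°  ·
  (2,4): δ = 87.02°  ·
  (2,5): δ = 59.75°  ·
  (2,6): δ = 12.42°  ✓
  (2,7): δ = 96.85°  ·
  (3,4): δ = 130.12°  ·
  (3,5): δ = 102.85°  ·
  (3,6): δ = 55.52°  ·
  (3,7): δ = 53.75°  ·
  (4,5): δ = 152.73°  ·
  (4,6): δ = 105.40°  ·
  (4,7): δ = 3.87°  ✓
  (5,6): δ = 132.67°  ·
  (5,7): δ = 23.40°  ✓
  (6,7): δ = 70.73°  ·
antipodal pairs: 8

count = 8; pairs: (0,4), (0,5), (0,6), (1,5), (1,6), (2,6), (4,7), (5,7)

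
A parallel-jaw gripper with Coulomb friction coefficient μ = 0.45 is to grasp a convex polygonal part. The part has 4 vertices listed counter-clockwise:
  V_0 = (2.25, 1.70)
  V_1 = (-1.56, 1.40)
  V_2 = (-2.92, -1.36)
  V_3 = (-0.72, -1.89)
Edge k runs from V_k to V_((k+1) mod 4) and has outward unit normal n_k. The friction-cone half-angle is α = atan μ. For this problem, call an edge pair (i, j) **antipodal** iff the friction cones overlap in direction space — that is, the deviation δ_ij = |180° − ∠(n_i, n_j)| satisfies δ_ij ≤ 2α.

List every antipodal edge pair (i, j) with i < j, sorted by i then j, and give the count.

count = 3; pairs: (0,2), (0,3), (1,3)

α = atan 0.45 = 24.23°;  2α = 48.46°
n_0 = (-0.0785, +0.9969)
n_1 = (-0.8970, +0.4420)
n_2 = (-0.2342, -0.9722)
n_3 = (+0.7705, -0.6374)
  (0,1): δ = 120.73°  ·
  (0,2): δ = 18.05°  ✓
  (0,3): δ = 45.90°  ✓
  (1,2): δ = 77.31°  ·
  (1,3): δ = 13.37°  ✓
  (2,3): δ = 116.06°  ·
antipodal pairs: 3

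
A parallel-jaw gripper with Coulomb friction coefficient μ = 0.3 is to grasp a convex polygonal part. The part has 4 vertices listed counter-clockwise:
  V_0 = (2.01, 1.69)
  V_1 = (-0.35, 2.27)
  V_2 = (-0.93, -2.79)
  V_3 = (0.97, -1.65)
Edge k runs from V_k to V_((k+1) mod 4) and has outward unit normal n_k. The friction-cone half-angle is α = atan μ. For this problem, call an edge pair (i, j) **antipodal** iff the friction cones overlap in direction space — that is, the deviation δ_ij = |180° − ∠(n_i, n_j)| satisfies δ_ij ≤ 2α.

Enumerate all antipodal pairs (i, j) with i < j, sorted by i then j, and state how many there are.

α = atan 0.3 = 16.70°;  2α = 33.40°
n_0 = (+0.2387, +0.9711)
n_1 = (-0.9935, +0.1139)
n_2 = (+0.5145, -0.8575)
n_3 = (+0.9548, -0.2973)
  (0,1): δ = 82.73°  ·
  (0,2): δ = 44.77°  ·
  (0,3): δ = 86.51°  ·
  (1,2): δ = 52.50°  ·
  (1,3): δ = 10.76°  ✓
  (2,3): δ = 138.26°  ·
antipodal pairs: 1

count = 1; pairs: (1,3)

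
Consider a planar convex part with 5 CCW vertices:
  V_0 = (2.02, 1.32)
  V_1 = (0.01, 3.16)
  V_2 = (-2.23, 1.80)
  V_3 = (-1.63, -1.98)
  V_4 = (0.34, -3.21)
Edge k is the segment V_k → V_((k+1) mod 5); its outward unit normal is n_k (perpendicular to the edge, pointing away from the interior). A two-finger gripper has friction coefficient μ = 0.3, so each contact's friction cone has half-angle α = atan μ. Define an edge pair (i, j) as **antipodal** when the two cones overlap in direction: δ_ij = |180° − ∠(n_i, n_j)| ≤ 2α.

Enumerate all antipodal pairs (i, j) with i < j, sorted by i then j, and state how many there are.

count = 2; pairs: (0,3), (2,4)

α = atan 0.3 = 16.70°;  2α = 33.40°
n_0 = (+0.6752, +0.7376)
n_1 = (-0.5190, +0.8548)
n_2 = (-0.9876, -0.1568)
n_3 = (-0.5296, -0.8482)
n_4 = (+0.9376, -0.3477)
  (0,1): δ = 106.26°  ·
  (0,2): δ = 38.51°  ·
  (0,3): δ = 10.49°  ✓
  (0,4): δ = 112.12°  ·
  (1,2): δ = 112.24°  ·
  (1,3): δ = 63.24°  ·
  (1,4): δ = 38.39°  ·
  (2,3): δ = 131.00°  ·
  (2,4): δ = 29.37°  ✓
  (3,4): δ = 78.37°  ·
antipodal pairs: 2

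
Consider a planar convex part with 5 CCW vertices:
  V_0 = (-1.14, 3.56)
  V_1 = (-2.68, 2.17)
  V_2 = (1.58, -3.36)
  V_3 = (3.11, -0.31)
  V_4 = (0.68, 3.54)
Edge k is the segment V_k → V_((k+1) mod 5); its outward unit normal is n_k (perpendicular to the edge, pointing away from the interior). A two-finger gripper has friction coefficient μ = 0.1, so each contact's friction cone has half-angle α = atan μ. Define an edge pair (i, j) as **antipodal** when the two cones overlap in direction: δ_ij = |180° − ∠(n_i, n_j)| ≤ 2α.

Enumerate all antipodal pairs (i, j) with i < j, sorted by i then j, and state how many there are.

α = atan 0.1 = 5.71°;  2α = 11.42°
n_0 = (-0.6700, +0.7423)
n_1 = (-0.7922, -0.6103)
n_2 = (+0.8938, -0.4484)
n_3 = (+0.8456, +0.5337)
n_4 = (+0.0110, +0.9999)
  (0,1): δ = 94.46°  ·
  (0,2): δ = 21.29°  ·
  (0,3): δ = 80.19°  ·
  (0,4): δ = 137.30°  ·
  (1,2): δ = 64.25°  ·
  (1,3): δ = 5.35°  ✓
  (1,4): δ = 51.76°  ·
  (2,3): δ = 121.10°  ·
  (2,4): δ = 63.99°  ·
  (3,4): δ = 122.89°  ·
antipodal pairs: 1

count = 1; pairs: (1,3)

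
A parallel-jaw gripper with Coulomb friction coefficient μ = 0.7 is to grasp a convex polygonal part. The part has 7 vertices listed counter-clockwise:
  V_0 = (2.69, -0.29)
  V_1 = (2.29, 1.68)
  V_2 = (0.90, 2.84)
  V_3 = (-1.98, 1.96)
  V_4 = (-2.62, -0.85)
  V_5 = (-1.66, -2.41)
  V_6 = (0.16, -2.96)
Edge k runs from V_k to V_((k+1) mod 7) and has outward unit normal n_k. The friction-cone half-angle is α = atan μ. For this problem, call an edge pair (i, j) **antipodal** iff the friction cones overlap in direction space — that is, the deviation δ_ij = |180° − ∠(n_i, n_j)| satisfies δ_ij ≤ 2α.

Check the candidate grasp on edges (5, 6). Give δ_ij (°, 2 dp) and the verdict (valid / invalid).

α = atan 0.7 = 34.99°;  2α = 69.98°
edge 5: e_5 = (+1.82, -0.55);  n_5 = (-0.2893, -0.9572)
edge 6: e_6 = (+2.53, +2.67);  n_6 = (+0.7259, -0.6878)
∠(n_5, n_6) = 63.36°
δ = |180° − 63.36°| = 116.64°
116.64° > 2α = 69.98°  →  invalid

δ = 116.64°, invalid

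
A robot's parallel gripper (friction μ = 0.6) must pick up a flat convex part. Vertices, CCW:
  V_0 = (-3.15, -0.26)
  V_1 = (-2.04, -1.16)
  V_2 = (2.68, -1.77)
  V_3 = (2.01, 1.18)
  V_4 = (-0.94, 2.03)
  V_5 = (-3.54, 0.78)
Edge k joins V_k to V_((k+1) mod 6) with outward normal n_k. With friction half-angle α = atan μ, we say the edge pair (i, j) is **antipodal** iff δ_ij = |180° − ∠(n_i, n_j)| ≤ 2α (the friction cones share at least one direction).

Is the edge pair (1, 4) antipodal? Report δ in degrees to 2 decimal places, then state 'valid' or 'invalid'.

α = atan 0.6 = 30.96°;  2α = 61.93°
edge 1: e_1 = (+4.72, -0.61);  n_1 = (-0.1282, -0.9918)
edge 4: e_4 = (-2.60, -1.25);  n_4 = (-0.4333, +0.9013)
∠(n_1, n_4) = 146.96°
δ = |180° − 146.96°| = 33.04°
33.04° ≤ 2α = 61.93°  →  valid

δ = 33.04°, valid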